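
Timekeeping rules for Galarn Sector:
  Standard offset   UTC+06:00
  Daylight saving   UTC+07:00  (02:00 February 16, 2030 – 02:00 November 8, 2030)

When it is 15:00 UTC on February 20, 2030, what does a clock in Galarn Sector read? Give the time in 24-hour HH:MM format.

22:00

At the standard offset (UTC+06:00), 15:00 UTC + 6h = 21:00 Galarn Sector standard time.
Daylight saving runs 16 February – 8 November; the standard-time date in Galarn Sector, February 20, 2030, is inside that window, so Galarn Sector is at UTC+07:00.
15:00 UTC + 7h = 22:00 local.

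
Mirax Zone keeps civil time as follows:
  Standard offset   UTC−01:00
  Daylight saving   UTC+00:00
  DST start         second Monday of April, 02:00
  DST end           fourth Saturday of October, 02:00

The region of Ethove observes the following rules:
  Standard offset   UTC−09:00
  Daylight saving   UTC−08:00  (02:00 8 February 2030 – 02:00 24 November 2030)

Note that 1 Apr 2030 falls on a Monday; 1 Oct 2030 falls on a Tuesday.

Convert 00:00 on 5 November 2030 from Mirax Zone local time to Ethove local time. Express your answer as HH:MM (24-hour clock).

1 April 2030 is a Monday, so the first Monday is April 1 and the second is April 8.
1 October 2030 is a Tuesday, so the first Saturday is October 5 and the fourth is October 26.
5 November 2030 does not fall between 8 April and 26 October, so daylight saving is not in effect and Mirax Zone is at UTC−01:00.
00:00 Mirax Zone + 1h = 01:00 UTC.
At the standard offset (UTC−09:00), 01:00 UTC − 9h = 16:00 Ethove standard time (rolling into the previous day, 4 November 2030).
The standard-time date in Ethove, 4 November 2030, falls between 8 February and 24 November, so daylight saving is in effect and Ethove is at UTC−08:00.
01:00 UTC − 8h = 17:00 Ethove (rolling into the previous day, 4 November 2030).

17:00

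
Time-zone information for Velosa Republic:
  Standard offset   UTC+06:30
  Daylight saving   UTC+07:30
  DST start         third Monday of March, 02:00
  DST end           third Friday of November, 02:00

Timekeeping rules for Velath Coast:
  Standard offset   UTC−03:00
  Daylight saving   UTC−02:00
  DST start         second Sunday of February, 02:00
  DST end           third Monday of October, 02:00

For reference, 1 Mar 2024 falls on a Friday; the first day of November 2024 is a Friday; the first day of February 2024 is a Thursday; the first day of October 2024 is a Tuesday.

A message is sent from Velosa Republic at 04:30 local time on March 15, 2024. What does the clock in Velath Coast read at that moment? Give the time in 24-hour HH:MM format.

1 March 2024 is a Friday, so the first Monday is March 4 and the third is March 18.
1 November 2024 is a Friday, so the first Friday is November 1 and the third is November 15.
March 15, 2024 does not fall between 18 March and 15 November, so daylight saving is not in effect and Velosa Republic is at UTC+06:30.
04:30 Velosa Republic − 6h30m = 22:00 UTC (rolling into the previous day, 14 March 2024).
1 February 2024 is a Thursday, so the first Sunday is February 4 and the second is February 11.
1 October 2024 is a Tuesday, so the first Monday is October 7 and the third is October 21.
At the standard offset (UTC−03:00), 22:00 UTC − 3h = 19:00 Velath Coast standard time.
Daylight saving runs 11 February – 21 October; the standard-time date in Velath Coast, March 14, 2024, is inside that window, so Velath Coast is at UTC−02:00.
22:00 UTC − 2h = 20:00 Velath Coast.

20:00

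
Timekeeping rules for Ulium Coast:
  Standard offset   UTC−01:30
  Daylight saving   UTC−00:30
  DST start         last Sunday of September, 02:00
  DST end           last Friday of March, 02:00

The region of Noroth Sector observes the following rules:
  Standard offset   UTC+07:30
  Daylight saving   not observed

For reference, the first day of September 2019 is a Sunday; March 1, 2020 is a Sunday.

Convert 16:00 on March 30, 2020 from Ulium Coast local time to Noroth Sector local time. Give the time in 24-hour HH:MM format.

01:00

1 September 2019 is a Sunday, so Sundays fall on 1, 8, 15, 22, 29; the last is September 29.
1 March 2020 is a Sunday, so Fridays fall on 6, 13, 20, 27; the last is March 27.
Daylight saving runs 29 September 2019 – 27 March 2020; March 30, 2020 is outside that window, so Ulium Coast is on standard time at UTC−01:30.
16:00 Ulium Coast + 1h30m = 17:30 UTC.
Noroth Sector has no daylight saving, so its offset is UTC+07:30 year-round.
17:30 UTC + 7h30m = 01:00 Noroth Sector (rolling into the next day, 31 March 2020).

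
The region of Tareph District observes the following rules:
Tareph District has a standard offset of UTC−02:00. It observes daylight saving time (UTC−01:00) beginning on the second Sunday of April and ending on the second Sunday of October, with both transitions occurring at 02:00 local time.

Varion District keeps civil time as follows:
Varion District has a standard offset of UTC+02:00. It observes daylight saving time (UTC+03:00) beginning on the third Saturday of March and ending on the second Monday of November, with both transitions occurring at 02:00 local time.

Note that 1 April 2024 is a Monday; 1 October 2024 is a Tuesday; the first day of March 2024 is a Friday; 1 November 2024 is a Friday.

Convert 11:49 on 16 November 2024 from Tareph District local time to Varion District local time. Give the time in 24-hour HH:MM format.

1 April 2024 is a Monday, so the first Sunday is April 7 and the second is April 14.
1 October 2024 is a Tuesday, so the first Sunday is October 6 and the second is October 13.
16 November 2024 is outside the daylight-saving period (14 April – 13 October), so Tareph District is on standard time, UTC−02:00.
11:49 Tareph District + 2h = 13:49 UTC.
1 March 2024 is a Friday, so the first Saturday is March 2 and the third is March 16.
1 November 2024 is a Friday, so the first Monday is November 4 and the second is November 11.
At the standard offset (UTC+02:00), 13:49 UTC + 2h = 15:49 Varion District standard time.
Daylight saving runs 16 March – 11 November; the standard-time date in Varion District, 16 November 2024, is outside that window, so Varion District is on standard time at UTC+02:00.
13:49 UTC + 2h = 15:49 Varion District.

15:49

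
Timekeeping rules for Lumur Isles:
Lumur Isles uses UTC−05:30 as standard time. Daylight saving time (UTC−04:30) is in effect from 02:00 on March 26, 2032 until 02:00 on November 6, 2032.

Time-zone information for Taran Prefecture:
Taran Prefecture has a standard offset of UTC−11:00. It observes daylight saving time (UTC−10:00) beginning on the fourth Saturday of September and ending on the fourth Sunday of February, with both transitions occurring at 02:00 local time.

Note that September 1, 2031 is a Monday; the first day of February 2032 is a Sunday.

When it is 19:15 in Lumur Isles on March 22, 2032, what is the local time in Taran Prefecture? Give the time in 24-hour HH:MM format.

Daylight saving runs 26 March – 6 November; March 22, 2032 is outside that window, so Lumur Isles is on standard time at UTC−05:30.
19:15 Lumur Isles + 5h30m = 00:45 UTC (rolling into the next day, 23 March 2032).
1 September 2031 is a Monday, so the first Saturday is September 6 and the fourth is September 27.
1 February 2032 is a Sunday, so the first Sunday is February 1 and the fourth is February 22.
At the standard offset (UTC−11:00), 00:45 UTC − 11h = 13:45 Taran Prefecture standard time (rolling into the previous day, 22 March 2032).
Daylight saving runs 27 September 2031 – 22 February 2032; the standard-time date in Taran Prefecture, March 22, 2032, is outside that window, so Taran Prefecture is on standard time at UTC−11:00.
00:45 UTC − 11h = 13:45 Taran Prefecture (rolling into the previous day, 22 March 2032).

13:45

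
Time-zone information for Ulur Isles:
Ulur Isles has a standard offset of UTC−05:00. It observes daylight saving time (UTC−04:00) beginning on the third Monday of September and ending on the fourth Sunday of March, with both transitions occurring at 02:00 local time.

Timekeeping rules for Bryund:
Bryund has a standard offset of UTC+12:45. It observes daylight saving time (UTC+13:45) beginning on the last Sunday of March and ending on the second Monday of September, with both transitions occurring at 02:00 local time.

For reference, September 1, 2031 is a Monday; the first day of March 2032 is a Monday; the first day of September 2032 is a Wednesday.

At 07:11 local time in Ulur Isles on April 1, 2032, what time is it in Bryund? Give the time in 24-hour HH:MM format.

01:56

1 September 2031 is a Monday, so the first Monday is September 1 and the third is September 15.
1 March 2032 is a Monday, so the first Sunday is March 7 and the fourth is March 28.
Daylight saving runs 15 September 2031 – 28 March 2032; April 1, 2032 is outside that window, so Ulur Isles is on standard time at UTC−05:00.
07:11 Ulur Isles + 5h = 12:11 UTC.
1 March 2032 is a Monday, so Sundays fall on 7, 14, 21, 28; the last is March 28.
1 September 2032 is a Wednesday, so the first Monday is September 6 and the second is September 13.
At the standard offset (UTC+12:45), 12:11 UTC + 12h45m = 00:56 Bryund standard time (rolling into the next day, 2 April 2032).
The standard-time date in Bryund, April 2, 2032, falls between 28 March and 13 September, so daylight saving is in effect and Bryund is at UTC+13:45.
12:11 UTC + 13h45m = 01:56 Bryund (rolling into the next day, 2 April 2032).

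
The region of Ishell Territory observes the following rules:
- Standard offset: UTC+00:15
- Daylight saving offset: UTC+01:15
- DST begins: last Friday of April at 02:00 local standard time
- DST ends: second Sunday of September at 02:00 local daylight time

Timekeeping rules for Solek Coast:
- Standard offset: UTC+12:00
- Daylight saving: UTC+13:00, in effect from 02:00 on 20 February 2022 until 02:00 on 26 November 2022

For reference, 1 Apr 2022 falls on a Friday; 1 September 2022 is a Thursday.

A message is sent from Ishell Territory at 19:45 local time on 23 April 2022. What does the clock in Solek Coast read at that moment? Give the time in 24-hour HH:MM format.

08:30

1 April 2022 is a Friday, so Fridays fall on 1, 8, 15, 22, 29; the last is April 29.
1 September 2022 is a Thursday, so the first Sunday is September 4 and the second is September 11.
Daylight saving runs 29 April – 11 September; 23 April 2022 is outside that window, so Ishell Territory is on standard time at UTC+00:15.
19:45 Ishell Territory − 0h15m = 19:30 UTC.
At the standard offset (UTC+12:00), 19:30 UTC + 12h = 07:30 Solek Coast standard time (rolling into the next day, 24 April 2022).
The standard-time date in Solek Coast, 24 April 2022, falls between 20 February and 26 November, so daylight saving is in effect and Solek Coast is at UTC+13:00.
19:30 UTC + 13h = 08:30 Solek Coast (rolling into the next day, 24 April 2022).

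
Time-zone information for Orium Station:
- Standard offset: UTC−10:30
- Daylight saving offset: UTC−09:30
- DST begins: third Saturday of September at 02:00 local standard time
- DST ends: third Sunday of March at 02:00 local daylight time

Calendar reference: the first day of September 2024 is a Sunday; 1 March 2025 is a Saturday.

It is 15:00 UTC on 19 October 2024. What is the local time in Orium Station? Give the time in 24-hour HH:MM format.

05:30

1 September 2024 is a Sunday, so the first Saturday is September 7 and the third is September 21.
1 March 2025 is a Saturday, so the first Sunday is March 2 and the third is March 16.
At the standard offset (UTC−10:30), 15:00 UTC − 10h30m = 04:30 Orium Station standard time.
The standard-time date in Orium Station, 19 October 2024, falls between 21 September 2024 and 16 March 2025, so daylight saving is in effect and Orium Station is at UTC−09:30.
15:00 UTC − 9h30m = 05:30 local.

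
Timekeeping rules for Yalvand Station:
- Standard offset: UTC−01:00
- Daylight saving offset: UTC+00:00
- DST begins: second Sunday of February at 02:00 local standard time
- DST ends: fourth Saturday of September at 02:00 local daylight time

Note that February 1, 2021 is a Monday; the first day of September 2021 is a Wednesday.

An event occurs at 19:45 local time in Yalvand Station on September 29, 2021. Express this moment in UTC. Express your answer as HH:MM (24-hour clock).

20:45

1 February 2021 is a Monday, so the first Sunday is February 7 and the second is February 14.
1 September 2021 is a Wednesday, so the first Saturday is September 4 and the fourth is September 25.
Daylight saving runs 14 February – 25 September; September 29, 2021 is outside that window, so Yalvand Station is on standard time at UTC−01:00.
19:45 local + 1h = 20:45 UTC.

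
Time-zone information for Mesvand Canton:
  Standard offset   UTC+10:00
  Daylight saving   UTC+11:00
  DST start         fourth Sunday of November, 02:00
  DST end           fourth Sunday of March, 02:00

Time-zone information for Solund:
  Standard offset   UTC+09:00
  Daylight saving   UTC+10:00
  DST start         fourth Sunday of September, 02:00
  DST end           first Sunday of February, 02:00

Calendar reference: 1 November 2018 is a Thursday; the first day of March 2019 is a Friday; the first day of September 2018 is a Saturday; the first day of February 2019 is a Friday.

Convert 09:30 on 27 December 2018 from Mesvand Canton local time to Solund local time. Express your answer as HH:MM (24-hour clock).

1 November 2018 is a Thursday, so the first Sunday is November 4 and the fourth is November 25.
1 March 2019 is a Friday, so the first Sunday is March 3 and the fourth is March 24.
27 December 2018 falls between 25 November 2018 and 24 March 2019, so daylight saving is in effect and Mesvand Canton is at UTC+11:00.
09:30 Mesvand Canton − 11h = 22:30 UTC (rolling into the previous day, 26 December 2018).
1 September 2018 is a Saturday, so the first Sunday is September 2 and the fourth is September 23.
1 February 2019 is a Friday, so the first Sunday is February 3.
At the standard offset (UTC+09:00), 22:30 UTC + 9h = 07:30 Solund standard time (rolling into the next day, 27 December 2018).
The standard-time date in Solund, 27 December 2018, falls between 23 September 2018 and 3 February 2019, so daylight saving is in effect and Solund is at UTC+10:00.
22:30 UTC + 10h = 08:30 Solund (rolling into the next day, 27 December 2018).

08:30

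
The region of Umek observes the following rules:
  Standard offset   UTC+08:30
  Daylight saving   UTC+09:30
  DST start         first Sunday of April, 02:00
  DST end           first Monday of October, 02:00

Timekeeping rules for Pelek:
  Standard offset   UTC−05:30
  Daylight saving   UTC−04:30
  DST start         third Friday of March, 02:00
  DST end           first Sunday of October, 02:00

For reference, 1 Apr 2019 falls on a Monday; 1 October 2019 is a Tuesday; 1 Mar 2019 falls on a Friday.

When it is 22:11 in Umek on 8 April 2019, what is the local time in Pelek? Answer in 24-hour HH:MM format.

08:11

1 April 2019 is a Monday, so the first Sunday is April 7.
1 October 2019 is a Tuesday, so the first Monday is October 7.
8 April 2019 falls between 7 April and 7 October, so daylight saving is in effect and Umek is at UTC+09:30.
22:11 Umek − 9h30m = 12:41 UTC.
1 March 2019 is a Friday, so the first Friday is March 1 and the third is March 15.
1 October 2019 is a Tuesday, so the first Sunday is October 6.
At the standard offset (UTC−05:30), 12:41 UTC − 5h30m = 07:11 Pelek standard time.
The standard-time date in Pelek, 8 April 2019, falls between 15 March and 6 October, so daylight saving is in effect and Pelek is at UTC−04:30.
12:41 UTC − 4h30m = 08:11 Pelek.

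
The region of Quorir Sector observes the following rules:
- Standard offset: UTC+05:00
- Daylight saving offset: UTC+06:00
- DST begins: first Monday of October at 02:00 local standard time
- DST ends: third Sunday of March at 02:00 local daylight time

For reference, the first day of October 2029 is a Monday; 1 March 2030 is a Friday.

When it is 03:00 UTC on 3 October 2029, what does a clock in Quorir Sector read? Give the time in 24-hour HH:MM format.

09:00

1 October 2029 is a Monday, so the first Monday is October 1.
1 March 2030 is a Friday, so the first Sunday is March 3 and the third is March 17.
At the standard offset (UTC+05:00), 03:00 UTC + 5h = 08:00 Quorir Sector standard time.
Daylight saving runs 1 October 2029 – 17 March 2030; the standard-time date in Quorir Sector, 3 October 2029, is inside that window, so Quorir Sector is at UTC+06:00.
03:00 UTC + 6h = 09:00 local.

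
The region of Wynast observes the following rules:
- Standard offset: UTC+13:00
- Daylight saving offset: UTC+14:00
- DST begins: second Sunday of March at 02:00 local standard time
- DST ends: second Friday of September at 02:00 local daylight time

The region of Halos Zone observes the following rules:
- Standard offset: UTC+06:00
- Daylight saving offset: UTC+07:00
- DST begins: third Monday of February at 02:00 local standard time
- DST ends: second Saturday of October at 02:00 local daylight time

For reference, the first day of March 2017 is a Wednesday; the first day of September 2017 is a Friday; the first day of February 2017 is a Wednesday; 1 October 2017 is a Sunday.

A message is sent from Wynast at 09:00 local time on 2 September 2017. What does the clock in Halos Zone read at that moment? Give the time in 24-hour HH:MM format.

1 March 2017 is a Wednesday, so the first Sunday is March 5 and the second is March 12.
1 September 2017 is a Friday, so the first Friday is September 1 and the second is September 8.
Daylight saving runs 12 March – 8 September; 2 September 2017 is inside that window, so Wynast is at UTC+14:00.
09:00 Wynast − 14h = 19:00 UTC (rolling into the previous day, 1 September 2017).
1 February 2017 is a Wednesday, so the first Monday is February 6 and the third is February 20.
1 October 2017 is a Sunday, so the first Saturday is October 7 and the second is October 14.
At the standard offset (UTC+06:00), 19:00 UTC + 6h = 01:00 Halos Zone standard time (rolling into the next day, 2 September 2017).
The standard-time date in Halos Zone, 2 September 2017, lies within the daylight-saving period (20 February – 14 October), so Halos Zone is on daylight time, UTC+07:00.
19:00 UTC + 7h = 02:00 Halos Zone (rolling into the next day, 2 September 2017).

02:00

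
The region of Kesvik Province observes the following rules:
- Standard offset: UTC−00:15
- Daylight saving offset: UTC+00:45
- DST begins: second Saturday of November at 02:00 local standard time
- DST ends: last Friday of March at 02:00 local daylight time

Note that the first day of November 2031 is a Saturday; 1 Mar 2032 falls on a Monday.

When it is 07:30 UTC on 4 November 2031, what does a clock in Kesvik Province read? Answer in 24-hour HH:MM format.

1 November 2031 is a Saturday, so the first Saturday is November 1 and the second is November 8.
1 March 2032 is a Monday, so Fridays fall on 5, 12, 19, 26; the last is March 26.
At the standard offset (UTC−00:15), 07:30 UTC − 0h15m = 07:15 Kesvik Province standard time.
The standard-time date in Kesvik Province, 4 November 2031, does not fall between 8 November 2031 and 26 March 2032, so daylight saving is not in effect and Kesvik Province is at UTC−00:15.
07:30 UTC − 0h15m = 07:15 local.

07:15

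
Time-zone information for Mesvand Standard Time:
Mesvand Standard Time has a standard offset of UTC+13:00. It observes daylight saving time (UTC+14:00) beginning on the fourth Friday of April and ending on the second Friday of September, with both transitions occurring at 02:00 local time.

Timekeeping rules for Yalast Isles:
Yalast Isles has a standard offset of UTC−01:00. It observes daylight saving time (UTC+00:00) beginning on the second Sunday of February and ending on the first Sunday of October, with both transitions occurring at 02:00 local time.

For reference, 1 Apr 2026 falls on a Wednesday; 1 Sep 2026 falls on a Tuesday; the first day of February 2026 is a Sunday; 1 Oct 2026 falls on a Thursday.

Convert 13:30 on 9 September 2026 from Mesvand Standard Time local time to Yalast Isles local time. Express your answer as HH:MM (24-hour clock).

1 April 2026 is a Wednesday, so the first Friday is April 3 and the fourth is April 24.
1 September 2026 is a Tuesday, so the first Friday is September 4 and the second is September 11.
9 September 2026 falls between 24 April and 11 September, so daylight saving is in effect and Mesvand Standard Time is at UTC+14:00.
13:30 Mesvand Standard Time − 14h = 23:30 UTC (rolling into the previous day, 8 September 2026).
1 February 2026 is a Sunday, so the first Sunday is February 1 and the second is February 8.
1 October 2026 is a Thursday, so the first Sunday is October 4.
At the standard offset (UTC−01:00), 23:30 UTC − 1h = 22:30 Yalast Isles standard time.
The standard-time date in Yalast Isles, 8 September 2026, lies within the daylight-saving period (8 February – 4 October), so Yalast Isles is on daylight time, UTC+00:00.
23:30 UTC + 0h = 23:30 Yalast Isles.

23:30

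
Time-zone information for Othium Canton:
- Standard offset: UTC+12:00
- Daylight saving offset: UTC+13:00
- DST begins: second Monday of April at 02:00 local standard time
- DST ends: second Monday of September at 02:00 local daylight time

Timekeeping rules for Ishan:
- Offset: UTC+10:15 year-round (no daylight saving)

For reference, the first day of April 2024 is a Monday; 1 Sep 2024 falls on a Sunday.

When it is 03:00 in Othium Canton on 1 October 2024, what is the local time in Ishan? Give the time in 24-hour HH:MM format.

01:15

1 April 2024 is a Monday, so the first Monday is April 1 and the second is April 8.
1 September 2024 is a Sunday, so the first Monday is September 2 and the second is September 9.
Daylight saving runs 8 April – 9 September; 1 October 2024 is outside that window, so Othium Canton is on standard time at UTC+12:00.
03:00 Othium Canton − 12h = 15:00 UTC (rolling into the previous day, 30 September 2024).
Ishan stays on UTC+10:15 all year.
15:00 UTC + 10h15m = 01:15 Ishan (rolling into the next day, 1 October 2024).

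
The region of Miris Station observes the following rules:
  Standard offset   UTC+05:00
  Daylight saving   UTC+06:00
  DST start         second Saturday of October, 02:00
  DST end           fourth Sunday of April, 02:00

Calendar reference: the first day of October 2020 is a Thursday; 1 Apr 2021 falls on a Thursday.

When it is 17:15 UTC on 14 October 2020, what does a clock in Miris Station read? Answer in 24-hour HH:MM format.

1 October 2020 is a Thursday, so the first Saturday is October 3 and the second is October 10.
1 April 2021 is a Thursday, so the first Sunday is April 4 and the fourth is April 25.
At the standard offset (UTC+05:00), 17:15 UTC + 5h = 22:15 Miris Station standard time.
The standard-time date in Miris Station, 14 October 2020, lies within the daylight-saving period (10 October 2020 – 25 April 2021), so Miris Station is on daylight time, UTC+06:00.
17:15 UTC + 6h = 23:15 local.

23:15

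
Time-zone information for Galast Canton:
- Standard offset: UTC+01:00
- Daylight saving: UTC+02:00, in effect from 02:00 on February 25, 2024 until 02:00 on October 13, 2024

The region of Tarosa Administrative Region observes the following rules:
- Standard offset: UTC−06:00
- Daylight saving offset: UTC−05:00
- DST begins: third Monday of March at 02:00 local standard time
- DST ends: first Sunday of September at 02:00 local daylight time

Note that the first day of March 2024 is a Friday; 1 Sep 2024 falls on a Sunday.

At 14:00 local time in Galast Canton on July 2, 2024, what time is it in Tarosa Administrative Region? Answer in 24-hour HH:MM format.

July 2, 2024 lies within the daylight-saving period (25 February – 13 October), so Galast Canton is on daylight time, UTC+02:00.
14:00 Galast Canton − 2h = 12:00 UTC.
1 March 2024 is a Friday, so the first Monday is March 4 and the third is March 18.
1 September 2024 is a Sunday, so the first Sunday is September 1.
At the standard offset (UTC−06:00), 12:00 UTC − 6h = 06:00 Tarosa Administrative Region standard time.
The standard-time date in Tarosa Administrative Region, July 2, 2024, lies within the daylight-saving period (18 March – 1 September), so Tarosa Administrative Region is on daylight time, UTC−05:00.
12:00 UTC − 5h = 07:00 Tarosa Administrative Region.

07:00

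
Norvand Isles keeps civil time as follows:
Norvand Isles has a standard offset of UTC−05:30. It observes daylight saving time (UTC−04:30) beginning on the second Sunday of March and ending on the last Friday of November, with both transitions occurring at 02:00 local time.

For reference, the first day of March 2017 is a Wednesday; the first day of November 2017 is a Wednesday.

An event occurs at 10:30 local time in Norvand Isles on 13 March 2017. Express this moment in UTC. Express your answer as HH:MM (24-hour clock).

1 March 2017 is a Wednesday, so the first Sunday is March 5 and the second is March 12.
1 November 2017 is a Wednesday, so Fridays fall on 3, 10, 17, 24; the last is November 24.
Daylight saving runs 12 March – 24 November; 13 March 2017 is inside that window, so Norvand Isles is at UTC−04:30.
10:30 local + 4h30m = 15:00 UTC.

15:00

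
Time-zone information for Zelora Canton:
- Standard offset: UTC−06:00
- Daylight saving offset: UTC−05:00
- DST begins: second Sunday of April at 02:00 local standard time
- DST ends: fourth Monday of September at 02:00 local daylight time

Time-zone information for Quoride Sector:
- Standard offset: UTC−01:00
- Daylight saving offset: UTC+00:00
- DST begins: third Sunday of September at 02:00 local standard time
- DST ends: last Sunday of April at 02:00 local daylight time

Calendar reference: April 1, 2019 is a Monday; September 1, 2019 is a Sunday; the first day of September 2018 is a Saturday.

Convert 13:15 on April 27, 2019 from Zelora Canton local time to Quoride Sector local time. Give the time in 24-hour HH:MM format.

1 April 2019 is a Monday, so the first Sunday is April 7 and the second is April 14.
1 September 2019 is a Sunday, so the first Monday is September 2 and the fourth is September 23.
April 27, 2019 falls between 14 April and 23 September, so daylight saving is in effect and Zelora Canton is at UTC−05:00.
13:15 Zelora Canton + 5h = 18:15 UTC.
1 September 2018 is a Saturday, so the first Sunday is September 2 and the third is September 16.
1 April 2019 is a Monday, so Sundays fall on 7, 14, 21, 28; the last is April 28.
At the standard offset (UTC−01:00), 18:15 UTC − 1h = 17:15 Quoride Sector standard time.
The standard-time date in Quoride Sector, April 27, 2019, falls between 16 September 2018 and 28 April 2019, so daylight saving is in effect and Quoride Sector is at UTC+00:00.
18:15 UTC + 0h = 18:15 Quoride Sector.

18:15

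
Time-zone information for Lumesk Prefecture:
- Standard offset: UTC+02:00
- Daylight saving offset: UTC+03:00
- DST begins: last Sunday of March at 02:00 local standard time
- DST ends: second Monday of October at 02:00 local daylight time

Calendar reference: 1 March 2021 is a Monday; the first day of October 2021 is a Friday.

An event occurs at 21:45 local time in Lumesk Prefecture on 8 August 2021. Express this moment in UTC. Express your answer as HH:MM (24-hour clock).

18:45

1 March 2021 is a Monday, so Sundays fall on 7, 14, 21, 28; the last is March 28.
1 October 2021 is a Friday, so the first Monday is October 4 and the second is October 11.
8 August 2021 falls between 28 March and 11 October, so daylight saving is in effect and Lumesk Prefecture is at UTC+03:00.
21:45 local − 3h = 18:45 UTC.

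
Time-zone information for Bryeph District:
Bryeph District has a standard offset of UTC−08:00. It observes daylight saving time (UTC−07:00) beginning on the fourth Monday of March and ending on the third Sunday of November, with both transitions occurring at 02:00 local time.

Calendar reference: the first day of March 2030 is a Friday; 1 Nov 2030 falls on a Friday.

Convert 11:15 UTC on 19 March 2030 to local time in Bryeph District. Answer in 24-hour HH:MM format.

1 March 2030 is a Friday, so the first Monday is March 4 and the fourth is March 25.
1 November 2030 is a Friday, so the first Sunday is November 3 and the third is November 17.
At the standard offset (UTC−08:00), 11:15 UTC − 8h = 03:15 Bryeph District standard time.
Daylight saving runs 25 March – 17 November; the standard-time date in Bryeph District, 19 March 2030, is outside that window, so Bryeph District is on standard time at UTC−08:00.
11:15 UTC − 8h = 03:15 local.

03:15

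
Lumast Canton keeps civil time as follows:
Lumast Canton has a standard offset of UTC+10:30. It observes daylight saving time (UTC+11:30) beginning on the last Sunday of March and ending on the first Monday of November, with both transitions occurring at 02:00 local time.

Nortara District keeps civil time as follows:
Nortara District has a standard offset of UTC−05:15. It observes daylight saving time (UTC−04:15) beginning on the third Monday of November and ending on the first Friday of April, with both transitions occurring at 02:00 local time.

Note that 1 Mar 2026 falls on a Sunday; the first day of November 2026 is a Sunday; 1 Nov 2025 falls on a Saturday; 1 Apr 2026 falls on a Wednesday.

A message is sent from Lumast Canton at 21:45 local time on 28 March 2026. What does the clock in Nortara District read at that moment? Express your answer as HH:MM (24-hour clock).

07:00

1 March 2026 is a Sunday, so Sundays fall on 1, 8, 15, 22, 29; the last is March 29.
1 November 2026 is a Sunday, so the first Monday is November 2.
28 March 2026 does not fall between 29 March and 2 November, so daylight saving is not in effect and Lumast Canton is at UTC+10:30.
21:45 Lumast Canton − 10h30m = 11:15 UTC.
1 November 2025 is a Saturday, so the first Monday is November 3 and the third is November 17.
1 April 2026 is a Wednesday, so the first Friday is April 3.
At the standard offset (UTC−05:15), 11:15 UTC − 5h15m = 06:00 Nortara District standard time.
The standard-time date in Nortara District, 28 March 2026, falls between 17 November 2025 and 3 April 2026, so daylight saving is in effect and Nortara District is at UTC−04:15.
11:15 UTC − 4h15m = 07:00 Nortara District.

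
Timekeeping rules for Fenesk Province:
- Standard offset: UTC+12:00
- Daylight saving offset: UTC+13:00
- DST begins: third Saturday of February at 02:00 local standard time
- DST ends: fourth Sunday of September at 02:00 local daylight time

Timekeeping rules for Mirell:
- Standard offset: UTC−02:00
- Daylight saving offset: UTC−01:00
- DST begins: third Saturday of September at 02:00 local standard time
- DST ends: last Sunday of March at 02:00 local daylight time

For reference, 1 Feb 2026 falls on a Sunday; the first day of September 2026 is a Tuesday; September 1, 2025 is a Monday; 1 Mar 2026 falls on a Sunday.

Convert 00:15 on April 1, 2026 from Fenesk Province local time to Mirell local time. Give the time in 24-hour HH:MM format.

09:15

1 February 2026 is a Sunday, so the first Saturday is February 7 and the third is February 21.
1 September 2026 is a Tuesday, so the first Sunday is September 6 and the fourth is September 27.
Daylight saving runs 21 February – 27 September; April 1, 2026 is inside that window, so Fenesk Province is at UTC+13:00.
00:15 Fenesk Province − 13h = 11:15 UTC (rolling into the previous day, 31 March 2026).
1 September 2025 is a Monday, so the first Saturday is September 6 and the third is September 20.
1 March 2026 is a Sunday, so Sundays fall on 1, 8, 15, 22, 29; the last is March 29.
At the standard offset (UTC−02:00), 11:15 UTC − 2h = 09:15 Mirell standard time.
The standard-time date in Mirell, March 31, 2026, is outside the daylight-saving period (20 September 2025 – 29 March 2026), so Mirell is on standard time, UTC−02:00.
11:15 UTC − 2h = 09:15 Mirell.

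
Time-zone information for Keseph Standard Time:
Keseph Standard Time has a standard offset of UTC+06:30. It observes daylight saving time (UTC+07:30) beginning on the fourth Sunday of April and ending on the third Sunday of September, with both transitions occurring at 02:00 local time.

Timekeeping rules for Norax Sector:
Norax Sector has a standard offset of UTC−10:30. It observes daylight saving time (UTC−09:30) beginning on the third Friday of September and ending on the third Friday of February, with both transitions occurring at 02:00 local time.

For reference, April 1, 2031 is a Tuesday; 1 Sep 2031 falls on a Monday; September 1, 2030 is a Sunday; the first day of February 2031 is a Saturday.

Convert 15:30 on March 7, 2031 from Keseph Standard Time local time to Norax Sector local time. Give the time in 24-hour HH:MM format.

1 April 2031 is a Tuesday, so the first Sunday is April 6 and the fourth is April 27.
1 September 2031 is a Monday, so the first Sunday is September 7 and the third is September 21.
Daylight saving runs 27 April – 21 September; March 7, 2031 is outside that window, so Keseph Standard Time is on standard time at UTC+06:30.
15:30 Keseph Standard Time − 6h30m = 09:00 UTC.
1 September 2030 is a Sunday, so the first Friday is September 6 and the third is September 20.
1 February 2031 is a Saturday, so the first Friday is February 7 and the third is February 21.
At the standard offset (UTC−10:30), 09:00 UTC − 10h30m = 22:30 Norax Sector standard time (rolling into the previous day, 6 March 2031).
The standard-time date in Norax Sector, March 6, 2031, does not fall between 20 September 2030 and 21 February 2031, so daylight saving is not in effect and Norax Sector is at UTC−10:30.
09:00 UTC − 10h30m = 22:30 Norax Sector (rolling into the previous day, 6 March 2031).

22:30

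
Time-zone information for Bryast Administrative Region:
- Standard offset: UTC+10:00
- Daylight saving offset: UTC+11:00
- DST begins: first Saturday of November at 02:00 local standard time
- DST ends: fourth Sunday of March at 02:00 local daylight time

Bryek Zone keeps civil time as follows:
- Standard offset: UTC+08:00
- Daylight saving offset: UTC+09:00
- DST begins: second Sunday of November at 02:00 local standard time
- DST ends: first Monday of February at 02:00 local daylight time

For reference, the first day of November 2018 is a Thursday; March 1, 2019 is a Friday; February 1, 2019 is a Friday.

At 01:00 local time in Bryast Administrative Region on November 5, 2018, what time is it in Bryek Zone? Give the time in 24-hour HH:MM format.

1 November 2018 is a Thursday, so the first Saturday is November 3.
1 March 2019 is a Friday, so the first Sunday is March 3 and the fourth is March 24.
November 5, 2018 lies within the daylight-saving period (3 November 2018 – 24 March 2019), so Bryast Administrative Region is on daylight time, UTC+11:00.
01:00 Bryast Administrative Region − 11h = 14:00 UTC (rolling into the previous day, 4 November 2018).
1 November 2018 is a Thursday, so the first Sunday is November 4 and the second is November 11.
1 February 2019 is a Friday, so the first Monday is February 4.
At the standard offset (UTC+08:00), 14:00 UTC + 8h = 22:00 Bryek Zone standard time.
Daylight saving runs 11 November 2018 – 4 February 2019; the standard-time date in Bryek Zone, November 4, 2018, is outside that window, so Bryek Zone is on standard time at UTC+08:00.
14:00 UTC + 8h = 22:00 Bryek Zone.

22:00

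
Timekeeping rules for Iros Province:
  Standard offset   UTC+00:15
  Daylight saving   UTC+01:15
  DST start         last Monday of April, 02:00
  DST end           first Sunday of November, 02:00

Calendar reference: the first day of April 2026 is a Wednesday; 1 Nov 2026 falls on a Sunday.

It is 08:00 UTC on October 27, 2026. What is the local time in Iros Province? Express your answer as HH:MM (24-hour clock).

09:15

1 April 2026 is a Wednesday, so Mondays fall on 6, 13, 20, 27; the last is April 27.
1 November 2026 is a Sunday, so the first Sunday is November 1.
At the standard offset (UTC+00:15), 08:00 UTC + 0h15m = 08:15 Iros Province standard time.
The standard-time date in Iros Province, October 27, 2026, falls between 27 April and 1 November, so daylight saving is in effect and Iros Province is at UTC+01:15.
08:00 UTC + 1h15m = 09:15 local.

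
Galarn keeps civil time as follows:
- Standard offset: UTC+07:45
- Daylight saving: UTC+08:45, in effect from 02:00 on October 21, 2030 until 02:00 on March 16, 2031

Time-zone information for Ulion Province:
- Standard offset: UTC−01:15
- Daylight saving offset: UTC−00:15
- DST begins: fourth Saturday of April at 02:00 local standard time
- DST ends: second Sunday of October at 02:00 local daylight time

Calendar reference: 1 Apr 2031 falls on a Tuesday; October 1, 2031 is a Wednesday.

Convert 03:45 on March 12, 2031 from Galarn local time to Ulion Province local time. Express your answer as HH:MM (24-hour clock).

March 12, 2031 lies within the daylight-saving period (21 October 2030 – 16 March 2031), so Galarn is on daylight time, UTC+08:45.
03:45 Galarn − 8h45m = 19:00 UTC (rolling into the previous day, 11 March 2031).
1 April 2031 is a Tuesday, so the first Saturday is April 5 and the fourth is April 26.
1 October 2031 is a Wednesday, so the first Sunday is October 5 and the second is October 12.
At the standard offset (UTC−01:15), 19:00 UTC − 1h15m = 17:45 Ulion Province standard time.
The standard-time date in Ulion Province, March 11, 2031, is outside the daylight-saving period (26 April – 12 October), so Ulion Province is on standard time, UTC−01:15.
19:00 UTC − 1h15m = 17:45 Ulion Province.

17:45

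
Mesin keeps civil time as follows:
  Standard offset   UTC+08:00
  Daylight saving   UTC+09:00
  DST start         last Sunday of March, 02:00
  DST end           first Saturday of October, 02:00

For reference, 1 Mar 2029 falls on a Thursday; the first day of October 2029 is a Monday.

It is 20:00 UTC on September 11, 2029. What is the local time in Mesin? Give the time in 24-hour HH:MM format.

1 March 2029 is a Thursday, so Sundays fall on 4, 11, 18, 25; the last is March 25.
1 October 2029 is a Monday, so the first Saturday is October 6.
At the standard offset (UTC+08:00), 20:00 UTC + 8h = 04:00 Mesin standard time (rolling into the next day, 12 September 2029).
The standard-time date in Mesin, September 12, 2029, lies within the daylight-saving period (25 March – 6 October), so Mesin is on daylight time, UTC+09:00.
20:00 UTC + 9h = 05:00 local (rolling into the next day, 12 September 2029).

05:00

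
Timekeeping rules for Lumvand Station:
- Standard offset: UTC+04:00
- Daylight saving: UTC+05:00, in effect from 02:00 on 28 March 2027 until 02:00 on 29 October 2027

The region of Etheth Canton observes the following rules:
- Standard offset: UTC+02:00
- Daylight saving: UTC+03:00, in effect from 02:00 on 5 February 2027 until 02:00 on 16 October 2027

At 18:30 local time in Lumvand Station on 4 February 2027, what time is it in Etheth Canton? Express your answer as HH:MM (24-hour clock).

4 February 2027 does not fall between 28 March and 29 October, so daylight saving is not in effect and Lumvand Station is at UTC+04:00.
18:30 Lumvand Station − 4h = 14:30 UTC.
At the standard offset (UTC+02:00), 14:30 UTC + 2h = 16:30 Etheth Canton standard time.
The standard-time date in Etheth Canton, 4 February 2027, does not fall between 5 February and 16 October, so daylight saving is not in effect and Etheth Canton is at UTC+02:00.
14:30 UTC + 2h = 16:30 Etheth Canton.

16:30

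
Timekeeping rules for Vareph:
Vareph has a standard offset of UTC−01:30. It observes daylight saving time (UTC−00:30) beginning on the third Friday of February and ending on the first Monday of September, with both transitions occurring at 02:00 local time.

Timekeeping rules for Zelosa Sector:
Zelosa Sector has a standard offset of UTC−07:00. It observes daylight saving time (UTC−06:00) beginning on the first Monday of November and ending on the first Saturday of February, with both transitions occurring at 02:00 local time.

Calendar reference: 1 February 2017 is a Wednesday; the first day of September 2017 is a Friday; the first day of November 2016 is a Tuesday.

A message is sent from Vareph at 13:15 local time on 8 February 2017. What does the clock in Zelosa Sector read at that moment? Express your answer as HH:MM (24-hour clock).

07:45

1 February 2017 is a Wednesday, so the first Friday is February 3 and the third is February 17.
1 September 2017 is a Friday, so the first Monday is September 4.
8 February 2017 does not fall between 17 February and 4 September, so daylight saving is not in effect and Vareph is at UTC−01:30.
13:15 Vareph + 1h30m = 14:45 UTC.
1 November 2016 is a Tuesday, so the first Monday is November 7.
1 February 2017 is a Wednesday, so the first Saturday is February 4.
At the standard offset (UTC−07:00), 14:45 UTC − 7h = 07:45 Zelosa Sector standard time.
The standard-time date in Zelosa Sector, 8 February 2017, does not fall between 7 November 2016 and 4 February 2017, so daylight saving is not in effect and Zelosa Sector is at UTC−07:00.
14:45 UTC − 7h = 07:45 Zelosa Sector.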